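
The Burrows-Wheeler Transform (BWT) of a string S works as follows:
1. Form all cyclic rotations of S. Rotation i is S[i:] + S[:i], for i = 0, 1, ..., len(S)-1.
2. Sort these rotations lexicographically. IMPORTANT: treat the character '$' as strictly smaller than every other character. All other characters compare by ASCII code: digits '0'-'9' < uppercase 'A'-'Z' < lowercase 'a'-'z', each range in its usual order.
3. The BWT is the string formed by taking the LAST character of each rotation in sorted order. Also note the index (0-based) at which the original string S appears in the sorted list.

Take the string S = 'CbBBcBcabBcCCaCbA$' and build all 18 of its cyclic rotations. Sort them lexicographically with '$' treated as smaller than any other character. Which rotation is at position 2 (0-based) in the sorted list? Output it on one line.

All 18 rotations (rotation i = S[i:]+S[:i]):
  rot[0] = CbBBcBcabBcCCaCbA$
  rot[1] = bBBcBcabBcCCaCbA$C
  rot[2] = BBcBcabBcCCaCbA$Cb
  rot[3] = BcBcabBcCCaCbA$CbB
  rot[4] = cBcabBcCCaCbA$CbBB
  rot[5] = BcabBcCCaCbA$CbBBc
  rot[6] = cabBcCCaCbA$CbBBcB
  rot[7] = abBcCCaCbA$CbBBcBc
  rot[8] = bBcCCaCbA$CbBBcBca
  rot[9] = BcCCaCbA$CbBBcBcab
  rot[10] = cCCaCbA$CbBBcBcabB
  rot[11] = CCaCbA$CbBBcBcabBc
  rot[12] = CaCbA$CbBBcBcabBcC
  rot[13] = aCbA$CbBBcBcabBcCC
  rot[14] = CbA$CbBBcBcabBcCCa
  rot[15] = bA$CbBBcBcabBcCCaC
  rot[16] = A$CbBBcBcabBcCCaCb
  rot[17] = $CbBBcBcabBcCCaCbA
Sorted (with $ < everything):
  sorted[0] = $CbBBcBcabBcCCaCbA
  sorted[1] = A$CbBBcBcabBcCCaCb
  sorted[2] = BBcBcabBcCCaCbA$Cb
  sorted[3] = BcBcabBcCCaCbA$CbB
  sorted[4] = BcCCaCbA$CbBBcBcab
  sorted[5] = BcabBcCCaCbA$CbBBc
  sorted[6] = CCaCbA$CbBBcBcabBc
  sorted[7] = CaCbA$CbBBcBcabBcC
  sorted[8] = CbA$CbBBcBcabBcCCa
  sorted[9] = CbBBcBcabBcCCaCbA$
  sorted[10] = aCbA$CbBBcBcabBcCC
  sorted[11] = abBcCCaCbA$CbBBcBc
  sorted[12] = bA$CbBBcBcabBcCCaC
  sorted[13] = bBBcBcabBcCCaCbA$C
  sorted[14] = bBcCCaCbA$CbBBcBca
  sorted[15] = cBcabBcCCaCbA$CbBB
  sorted[16] = cCCaCbA$CbBBcBcabB
  sorted[17] = cabBcCCaCbA$CbBBcB
sorted[2] = BBcBcabBcCCaCbA$Cb

Answer: BBcBcabBcCCaCbA$Cb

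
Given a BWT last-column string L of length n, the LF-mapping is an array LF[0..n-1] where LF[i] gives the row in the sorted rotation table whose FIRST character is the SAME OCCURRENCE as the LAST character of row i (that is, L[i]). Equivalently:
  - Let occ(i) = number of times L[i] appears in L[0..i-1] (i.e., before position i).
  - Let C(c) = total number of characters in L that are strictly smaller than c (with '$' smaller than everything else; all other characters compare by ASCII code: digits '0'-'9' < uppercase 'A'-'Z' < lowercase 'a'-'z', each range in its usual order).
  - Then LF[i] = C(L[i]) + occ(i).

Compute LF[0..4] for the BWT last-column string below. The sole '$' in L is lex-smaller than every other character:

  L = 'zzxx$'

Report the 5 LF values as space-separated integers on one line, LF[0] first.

Char counts: '$':1, 'x':2, 'z':2
C (first-col start): C('$')=0, C('x')=1, C('z')=3
L[0]='z': occ=0, LF[0]=C('z')+0=3+0=3
L[1]='z': occ=1, LF[1]=C('z')+1=3+1=4
L[2]='x': occ=0, LF[2]=C('x')+0=1+0=1
L[3]='x': occ=1, LF[3]=C('x')+1=1+1=2
L[4]='$': occ=0, LF[4]=C('$')+0=0+0=0

Answer: 3 4 1 2 0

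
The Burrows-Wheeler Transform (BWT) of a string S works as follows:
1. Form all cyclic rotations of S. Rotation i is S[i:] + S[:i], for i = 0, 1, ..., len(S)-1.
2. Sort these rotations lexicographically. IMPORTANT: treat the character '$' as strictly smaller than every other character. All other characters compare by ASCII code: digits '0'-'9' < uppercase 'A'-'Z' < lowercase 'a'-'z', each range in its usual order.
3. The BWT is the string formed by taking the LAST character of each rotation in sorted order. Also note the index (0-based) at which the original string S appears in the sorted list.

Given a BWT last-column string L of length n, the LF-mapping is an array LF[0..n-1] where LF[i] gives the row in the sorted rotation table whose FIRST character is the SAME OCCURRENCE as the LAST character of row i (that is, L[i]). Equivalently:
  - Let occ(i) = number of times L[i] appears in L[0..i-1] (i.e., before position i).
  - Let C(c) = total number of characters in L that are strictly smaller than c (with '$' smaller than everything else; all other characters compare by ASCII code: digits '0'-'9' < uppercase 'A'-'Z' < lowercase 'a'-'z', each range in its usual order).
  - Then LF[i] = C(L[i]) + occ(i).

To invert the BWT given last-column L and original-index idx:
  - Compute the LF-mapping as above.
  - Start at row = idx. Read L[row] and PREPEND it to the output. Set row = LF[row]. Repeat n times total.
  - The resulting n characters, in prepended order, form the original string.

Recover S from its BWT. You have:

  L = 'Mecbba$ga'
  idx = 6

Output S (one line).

LF mapping: 1 7 6 4 5 2 0 8 3
Walk LF starting at row 6, prepending L[row]:
  step 1: row=6, L[6]='$', prepend. Next row=LF[6]=0
  step 2: row=0, L[0]='M', prepend. Next row=LF[0]=1
  step 3: row=1, L[1]='e', prepend. Next row=LF[1]=7
  step 4: row=7, L[7]='g', prepend. Next row=LF[7]=8
  step 5: row=8, L[8]='a', prepend. Next row=LF[8]=3
  step 6: row=3, L[3]='b', prepend. Next row=LF[3]=4
  step 7: row=4, L[4]='b', prepend. Next row=LF[4]=5
  step 8: row=5, L[5]='a', prepend. Next row=LF[5]=2
  step 9: row=2, L[2]='c', prepend. Next row=LF[2]=6
Reversed output: cabbageM$

Answer: cabbageM$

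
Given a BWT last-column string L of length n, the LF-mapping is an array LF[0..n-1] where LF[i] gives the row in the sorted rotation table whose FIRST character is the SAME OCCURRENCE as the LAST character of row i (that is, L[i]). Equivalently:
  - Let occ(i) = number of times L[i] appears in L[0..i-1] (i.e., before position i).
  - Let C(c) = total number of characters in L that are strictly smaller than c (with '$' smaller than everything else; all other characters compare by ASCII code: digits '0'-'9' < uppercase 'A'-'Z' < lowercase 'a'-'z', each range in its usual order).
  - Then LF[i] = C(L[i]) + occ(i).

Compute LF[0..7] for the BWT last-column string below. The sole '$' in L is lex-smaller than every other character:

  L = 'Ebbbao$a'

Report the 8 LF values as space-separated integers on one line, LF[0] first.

Answer: 1 4 5 6 2 7 0 3

Derivation:
Char counts: '$':1, 'E':1, 'a':2, 'b':3, 'o':1
C (first-col start): C('$')=0, C('E')=1, C('a')=2, C('b')=4, C('o')=7
L[0]='E': occ=0, LF[0]=C('E')+0=1+0=1
L[1]='b': occ=0, LF[1]=C('b')+0=4+0=4
L[2]='b': occ=1, LF[2]=C('b')+1=4+1=5
L[3]='b': occ=2, LF[3]=C('b')+2=4+2=6
L[4]='a': occ=0, LF[4]=C('a')+0=2+0=2
L[5]='o': occ=0, LF[5]=C('o')+0=7+0=7
L[6]='$': occ=0, LF[6]=C('$')+0=0+0=0
L[7]='a': occ=1, LF[7]=C('a')+1=2+1=3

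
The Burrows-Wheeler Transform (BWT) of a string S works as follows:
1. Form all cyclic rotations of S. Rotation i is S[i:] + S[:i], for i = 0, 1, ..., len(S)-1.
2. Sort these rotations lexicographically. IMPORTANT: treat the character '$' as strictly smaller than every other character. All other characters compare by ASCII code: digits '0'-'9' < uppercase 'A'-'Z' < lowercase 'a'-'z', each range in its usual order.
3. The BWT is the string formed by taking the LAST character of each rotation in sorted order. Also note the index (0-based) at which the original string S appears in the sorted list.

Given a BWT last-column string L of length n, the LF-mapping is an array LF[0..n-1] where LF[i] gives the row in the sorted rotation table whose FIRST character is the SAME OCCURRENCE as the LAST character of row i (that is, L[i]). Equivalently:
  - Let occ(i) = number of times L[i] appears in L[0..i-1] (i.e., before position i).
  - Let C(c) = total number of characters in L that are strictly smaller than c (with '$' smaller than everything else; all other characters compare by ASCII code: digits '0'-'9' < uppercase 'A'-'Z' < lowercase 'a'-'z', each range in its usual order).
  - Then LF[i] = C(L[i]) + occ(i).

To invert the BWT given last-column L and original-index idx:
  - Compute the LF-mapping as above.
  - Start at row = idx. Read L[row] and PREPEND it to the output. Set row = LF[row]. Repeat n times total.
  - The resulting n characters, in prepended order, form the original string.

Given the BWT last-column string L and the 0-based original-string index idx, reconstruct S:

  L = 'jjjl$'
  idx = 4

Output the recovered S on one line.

Answer: ljjj$

Derivation:
LF mapping: 1 2 3 4 0
Walk LF starting at row 4, prepending L[row]:
  step 1: row=4, L[4]='$', prepend. Next row=LF[4]=0
  step 2: row=0, L[0]='j', prepend. Next row=LF[0]=1
  step 3: row=1, L[1]='j', prepend. Next row=LF[1]=2
  step 4: row=2, L[2]='j', prepend. Next row=LF[2]=3
  step 5: row=3, L[3]='l', prepend. Next row=LF[3]=4
Reversed output: ljjj$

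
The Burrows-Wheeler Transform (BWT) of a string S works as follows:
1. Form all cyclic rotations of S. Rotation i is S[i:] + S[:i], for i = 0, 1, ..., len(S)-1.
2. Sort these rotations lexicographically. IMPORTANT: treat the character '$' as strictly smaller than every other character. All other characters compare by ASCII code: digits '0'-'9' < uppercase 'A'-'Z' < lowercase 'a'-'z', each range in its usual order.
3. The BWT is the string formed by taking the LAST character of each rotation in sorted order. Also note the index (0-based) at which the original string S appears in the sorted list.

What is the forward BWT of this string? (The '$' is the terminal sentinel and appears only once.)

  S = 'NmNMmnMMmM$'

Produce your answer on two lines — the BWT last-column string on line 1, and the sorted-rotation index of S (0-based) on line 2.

All 11 rotations (rotation i = S[i:]+S[:i]):
  rot[0] = NmNMmnMMmM$
  rot[1] = mNMmnMMmM$N
  rot[2] = NMmnMMmM$Nm
  rot[3] = MmnMMmM$NmN
  rot[4] = mnMMmM$NmNM
  rot[5] = nMMmM$NmNMm
  rot[6] = MMmM$NmNMmn
  rot[7] = MmM$NmNMmnM
  rot[8] = mM$NmNMmnMM
  rot[9] = M$NmNMmnMMm
  rot[10] = $NmNMmnMMmM
Sorted (with $ < everything):
  sorted[0] = $NmNMmnMMmM  (last char: 'M')
  sorted[1] = M$NmNMmnMMm  (last char: 'm')
  sorted[2] = MMmM$NmNMmn  (last char: 'n')
  sorted[3] = MmM$NmNMmnM  (last char: 'M')
  sorted[4] = MmnMMmM$NmN  (last char: 'N')
  sorted[5] = NMmnMMmM$Nm  (last char: 'm')
  sorted[6] = NmNMmnMMmM$  (last char: '$')
  sorted[7] = mM$NmNMmnMM  (last char: 'M')
  sorted[8] = mNMmnMMmM$N  (last char: 'N')
  sorted[9] = mnMMmM$NmNM  (last char: 'M')
  sorted[10] = nMMmM$NmNMm  (last char: 'm')
Last column: MmnMNm$MNMm
Original string S is at sorted index 6

Answer: MmnMNm$MNMm
6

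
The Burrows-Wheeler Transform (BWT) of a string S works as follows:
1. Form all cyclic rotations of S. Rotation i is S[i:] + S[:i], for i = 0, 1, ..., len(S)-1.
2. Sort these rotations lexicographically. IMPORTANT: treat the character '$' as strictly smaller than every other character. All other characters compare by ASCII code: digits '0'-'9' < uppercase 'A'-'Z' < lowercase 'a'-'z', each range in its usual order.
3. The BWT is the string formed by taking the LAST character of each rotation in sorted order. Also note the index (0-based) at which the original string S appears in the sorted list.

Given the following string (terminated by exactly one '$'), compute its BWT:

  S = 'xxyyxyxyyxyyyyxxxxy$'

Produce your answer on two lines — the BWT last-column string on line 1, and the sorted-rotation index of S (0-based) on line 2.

All 20 rotations (rotation i = S[i:]+S[:i]):
  rot[0] = xxyyxyxyyxyyyyxxxxy$
  rot[1] = xyyxyxyyxyyyyxxxxy$x
  rot[2] = yyxyxyyxyyyyxxxxy$xx
  rot[3] = yxyxyyxyyyyxxxxy$xxy
  rot[4] = xyxyyxyyyyxxxxy$xxyy
  rot[5] = yxyyxyyyyxxxxy$xxyyx
  rot[6] = xyyxyyyyxxxxy$xxyyxy
  rot[7] = yyxyyyyxxxxy$xxyyxyx
  rot[8] = yxyyyyxxxxy$xxyyxyxy
  rot[9] = xyyyyxxxxy$xxyyxyxyy
  rot[10] = yyyyxxxxy$xxyyxyxyyx
  rot[11] = yyyxxxxy$xxyyxyxyyxy
  rot[12] = yyxxxxy$xxyyxyxyyxyy
  rot[13] = yxxxxy$xxyyxyxyyxyyy
  rot[14] = xxxxy$xxyyxyxyyxyyyy
  rot[15] = xxxy$xxyyxyxyyxyyyyx
  rot[16] = xxy$xxyyxyxyyxyyyyxx
  rot[17] = xy$xxyyxyxyyxyyyyxxx
  rot[18] = y$xxyyxyxyyxyyyyxxxx
  rot[19] = $xxyyxyxyyxyyyyxxxxy
Sorted (with $ < everything):
  sorted[0] = $xxyyxyxyyxyyyyxxxxy  (last char: 'y')
  sorted[1] = xxxxy$xxyyxyxyyxyyyy  (last char: 'y')
  sorted[2] = xxxy$xxyyxyxyyxyyyyx  (last char: 'x')
  sorted[3] = xxy$xxyyxyxyyxyyyyxx  (last char: 'x')
  sorted[4] = xxyyxyxyyxyyyyxxxxy$  (last char: '$')
  sorted[5] = xy$xxyyxyxyyxyyyyxxx  (last char: 'x')
  sorted[6] = xyxyyxyyyyxxxxy$xxyy  (last char: 'y')
  sorted[7] = xyyxyxyyxyyyyxxxxy$x  (last char: 'x')
  sorted[8] = xyyxyyyyxxxxy$xxyyxy  (last char: 'y')
  sorted[9] = xyyyyxxxxy$xxyyxyxyy  (last char: 'y')
  sorted[10] = y$xxyyxyxyyxyyyyxxxx  (last char: 'x')
  sorted[11] = yxxxxy$xxyyxyxyyxyyy  (last char: 'y')
  sorted[12] = yxyxyyxyyyyxxxxy$xxy  (last char: 'y')
  sorted[13] = yxyyxyyyyxxxxy$xxyyx  (last char: 'x')
  sorted[14] = yxyyyyxxxxy$xxyyxyxy  (last char: 'y')
  sorted[15] = yyxxxxy$xxyyxyxyyxyy  (last char: 'y')
  sorted[16] = yyxyxyyxyyyyxxxxy$xx  (last char: 'x')
  sorted[17] = yyxyyyyxxxxy$xxyyxyx  (last char: 'x')
  sorted[18] = yyyxxxxy$xxyyxyxyyxy  (last char: 'y')
  sorted[19] = yyyyxxxxy$xxyyxyxyyx  (last char: 'x')
Last column: yyxx$xyxyyxyyxyyxxyx
Original string S is at sorted index 4

Answer: yyxx$xyxyyxyyxyyxxyx
4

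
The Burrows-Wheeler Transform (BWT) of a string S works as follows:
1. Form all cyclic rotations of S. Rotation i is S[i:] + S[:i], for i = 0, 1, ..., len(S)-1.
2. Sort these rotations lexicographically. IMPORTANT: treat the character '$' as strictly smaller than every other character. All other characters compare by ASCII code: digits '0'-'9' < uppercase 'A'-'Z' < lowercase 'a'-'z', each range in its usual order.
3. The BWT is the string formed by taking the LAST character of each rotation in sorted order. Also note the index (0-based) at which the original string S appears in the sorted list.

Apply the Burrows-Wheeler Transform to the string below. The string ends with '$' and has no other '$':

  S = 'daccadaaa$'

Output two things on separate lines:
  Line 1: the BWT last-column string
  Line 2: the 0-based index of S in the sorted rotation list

All 10 rotations (rotation i = S[i:]+S[:i]):
  rot[0] = daccadaaa$
  rot[1] = accadaaa$d
  rot[2] = ccadaaa$da
  rot[3] = cadaaa$dac
  rot[4] = adaaa$dacc
  rot[5] = daaa$dacca
  rot[6] = aaa$daccad
  rot[7] = aa$daccada
  rot[8] = a$daccadaa
  rot[9] = $daccadaaa
Sorted (with $ < everything):
  sorted[0] = $daccadaaa  (last char: 'a')
  sorted[1] = a$daccadaa  (last char: 'a')
  sorted[2] = aa$daccada  (last char: 'a')
  sorted[3] = aaa$daccad  (last char: 'd')
  sorted[4] = accadaaa$d  (last char: 'd')
  sorted[5] = adaaa$dacc  (last char: 'c')
  sorted[6] = cadaaa$dac  (last char: 'c')
  sorted[7] = ccadaaa$da  (last char: 'a')
  sorted[8] = daaa$dacca  (last char: 'a')
  sorted[9] = daccadaaa$  (last char: '$')
Last column: aaaddccaa$
Original string S is at sorted index 9

Answer: aaaddccaa$
9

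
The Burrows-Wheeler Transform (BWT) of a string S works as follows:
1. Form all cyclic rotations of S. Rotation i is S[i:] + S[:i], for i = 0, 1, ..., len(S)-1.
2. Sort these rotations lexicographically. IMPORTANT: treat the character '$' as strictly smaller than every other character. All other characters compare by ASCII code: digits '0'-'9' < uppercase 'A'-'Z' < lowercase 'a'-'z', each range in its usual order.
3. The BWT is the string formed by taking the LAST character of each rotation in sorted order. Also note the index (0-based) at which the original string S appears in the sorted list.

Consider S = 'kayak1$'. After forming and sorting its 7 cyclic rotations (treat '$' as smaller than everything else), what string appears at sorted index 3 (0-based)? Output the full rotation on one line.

Answer: ayak1$k

Derivation:
All 7 rotations (rotation i = S[i:]+S[:i]):
  rot[0] = kayak1$
  rot[1] = ayak1$k
  rot[2] = yak1$ka
  rot[3] = ak1$kay
  rot[4] = k1$kaya
  rot[5] = 1$kayak
  rot[6] = $kayak1
Sorted (with $ < everything):
  sorted[0] = $kayak1
  sorted[1] = 1$kayak
  sorted[2] = ak1$kay
  sorted[3] = ayak1$k
  sorted[4] = k1$kaya
  sorted[5] = kayak1$
  sorted[6] = yak1$ka
sorted[3] = ayak1$k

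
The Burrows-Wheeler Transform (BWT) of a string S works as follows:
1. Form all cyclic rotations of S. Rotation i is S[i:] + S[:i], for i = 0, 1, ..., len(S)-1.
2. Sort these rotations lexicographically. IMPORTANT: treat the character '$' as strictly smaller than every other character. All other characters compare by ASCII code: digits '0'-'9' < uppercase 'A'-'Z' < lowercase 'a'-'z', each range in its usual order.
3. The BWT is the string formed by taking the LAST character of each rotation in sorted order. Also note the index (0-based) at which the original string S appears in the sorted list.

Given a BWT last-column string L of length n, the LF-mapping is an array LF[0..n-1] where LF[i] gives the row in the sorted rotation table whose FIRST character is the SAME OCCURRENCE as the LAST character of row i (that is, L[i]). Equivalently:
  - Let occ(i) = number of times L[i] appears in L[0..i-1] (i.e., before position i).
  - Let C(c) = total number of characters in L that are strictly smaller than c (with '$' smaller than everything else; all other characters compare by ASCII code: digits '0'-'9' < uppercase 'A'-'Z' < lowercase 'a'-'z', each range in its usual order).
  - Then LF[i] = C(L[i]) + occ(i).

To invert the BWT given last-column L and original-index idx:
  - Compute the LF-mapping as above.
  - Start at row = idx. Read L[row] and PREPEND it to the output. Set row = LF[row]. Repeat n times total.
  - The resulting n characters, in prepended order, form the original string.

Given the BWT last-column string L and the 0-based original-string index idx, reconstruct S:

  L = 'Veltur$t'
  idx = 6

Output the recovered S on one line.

Answer: turtleV$

Derivation:
LF mapping: 1 2 3 5 7 4 0 6
Walk LF starting at row 6, prepending L[row]:
  step 1: row=6, L[6]='$', prepend. Next row=LF[6]=0
  step 2: row=0, L[0]='V', prepend. Next row=LF[0]=1
  step 3: row=1, L[1]='e', prepend. Next row=LF[1]=2
  step 4: row=2, L[2]='l', prepend. Next row=LF[2]=3
  step 5: row=3, L[3]='t', prepend. Next row=LF[3]=5
  step 6: row=5, L[5]='r', prepend. Next row=LF[5]=4
  step 7: row=4, L[4]='u', prepend. Next row=LF[4]=7
  step 8: row=7, L[7]='t', prepend. Next row=LF[7]=6
Reversed output: turtleV$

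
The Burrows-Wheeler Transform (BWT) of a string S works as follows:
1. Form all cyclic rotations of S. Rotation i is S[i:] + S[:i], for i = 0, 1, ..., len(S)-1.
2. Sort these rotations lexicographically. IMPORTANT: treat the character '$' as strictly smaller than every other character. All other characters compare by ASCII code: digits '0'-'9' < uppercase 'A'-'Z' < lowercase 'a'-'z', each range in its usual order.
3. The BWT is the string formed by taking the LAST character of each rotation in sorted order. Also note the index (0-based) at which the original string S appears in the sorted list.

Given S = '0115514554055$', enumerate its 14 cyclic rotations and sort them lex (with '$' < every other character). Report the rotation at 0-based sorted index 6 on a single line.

All 14 rotations (rotation i = S[i:]+S[:i]):
  rot[0] = 0115514554055$
  rot[1] = 115514554055$0
  rot[2] = 15514554055$01
  rot[3] = 5514554055$011
  rot[4] = 514554055$0115
  rot[5] = 14554055$01155
  rot[6] = 4554055$011551
  rot[7] = 554055$0115514
  rot[8] = 54055$01155145
  rot[9] = 4055$011551455
  rot[10] = 055$0115514554
  rot[11] = 55$01155145540
  rot[12] = 5$011551455405
  rot[13] = $0115514554055
Sorted (with $ < everything):
  sorted[0] = $0115514554055
  sorted[1] = 0115514554055$
  sorted[2] = 055$0115514554
  sorted[3] = 115514554055$0
  sorted[4] = 14554055$01155
  sorted[5] = 15514554055$01
  sorted[6] = 4055$011551455
  sorted[7] = 4554055$011551
  sorted[8] = 5$011551455405
  sorted[9] = 514554055$0115
  sorted[10] = 54055$01155145
  sorted[11] = 55$01155145540
  sorted[12] = 5514554055$011
  sorted[13] = 554055$0115514
sorted[6] = 4055$011551455

Answer: 4055$011551455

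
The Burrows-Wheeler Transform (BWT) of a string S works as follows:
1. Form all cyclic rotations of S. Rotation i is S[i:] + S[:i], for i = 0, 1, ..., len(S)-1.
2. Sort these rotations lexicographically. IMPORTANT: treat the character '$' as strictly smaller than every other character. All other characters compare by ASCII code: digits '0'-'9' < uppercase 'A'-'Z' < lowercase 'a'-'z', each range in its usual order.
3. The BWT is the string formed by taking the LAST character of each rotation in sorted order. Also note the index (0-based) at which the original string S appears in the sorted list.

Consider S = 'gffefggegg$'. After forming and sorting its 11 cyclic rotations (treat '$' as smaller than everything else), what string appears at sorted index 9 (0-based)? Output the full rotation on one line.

All 11 rotations (rotation i = S[i:]+S[:i]):
  rot[0] = gffefggegg$
  rot[1] = ffefggegg$g
  rot[2] = fefggegg$gf
  rot[3] = efggegg$gff
  rot[4] = fggegg$gffe
  rot[5] = ggegg$gffef
  rot[6] = gegg$gffefg
  rot[7] = egg$gffefgg
  rot[8] = gg$gffefgge
  rot[9] = g$gffefggeg
  rot[10] = $gffefggegg
Sorted (with $ < everything):
  sorted[0] = $gffefggegg
  sorted[1] = efggegg$gff
  sorted[2] = egg$gffefgg
  sorted[3] = fefggegg$gf
  sorted[4] = ffefggegg$g
  sorted[5] = fggegg$gffe
  sorted[6] = g$gffefggeg
  sorted[7] = gegg$gffefg
  sorted[8] = gffefggegg$
  sorted[9] = gg$gffefgge
  sorted[10] = ggegg$gffef
sorted[9] = gg$gffefgge

Answer: gg$gffefgge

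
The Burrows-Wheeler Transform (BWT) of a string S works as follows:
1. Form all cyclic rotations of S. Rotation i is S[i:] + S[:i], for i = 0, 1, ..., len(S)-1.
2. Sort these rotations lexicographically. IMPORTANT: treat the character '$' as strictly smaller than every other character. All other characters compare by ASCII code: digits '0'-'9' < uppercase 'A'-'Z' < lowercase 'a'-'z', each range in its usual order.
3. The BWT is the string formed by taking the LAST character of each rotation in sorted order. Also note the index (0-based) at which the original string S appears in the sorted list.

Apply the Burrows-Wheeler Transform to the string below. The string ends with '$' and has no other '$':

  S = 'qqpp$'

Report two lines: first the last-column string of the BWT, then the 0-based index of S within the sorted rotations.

All 5 rotations (rotation i = S[i:]+S[:i]):
  rot[0] = qqpp$
  rot[1] = qpp$q
  rot[2] = pp$qq
  rot[3] = p$qqp
  rot[4] = $qqpp
Sorted (with $ < everything):
  sorted[0] = $qqpp  (last char: 'p')
  sorted[1] = p$qqp  (last char: 'p')
  sorted[2] = pp$qq  (last char: 'q')
  sorted[3] = qpp$q  (last char: 'q')
  sorted[4] = qqpp$  (last char: '$')
Last column: ppqq$
Original string S is at sorted index 4

Answer: ppqq$
4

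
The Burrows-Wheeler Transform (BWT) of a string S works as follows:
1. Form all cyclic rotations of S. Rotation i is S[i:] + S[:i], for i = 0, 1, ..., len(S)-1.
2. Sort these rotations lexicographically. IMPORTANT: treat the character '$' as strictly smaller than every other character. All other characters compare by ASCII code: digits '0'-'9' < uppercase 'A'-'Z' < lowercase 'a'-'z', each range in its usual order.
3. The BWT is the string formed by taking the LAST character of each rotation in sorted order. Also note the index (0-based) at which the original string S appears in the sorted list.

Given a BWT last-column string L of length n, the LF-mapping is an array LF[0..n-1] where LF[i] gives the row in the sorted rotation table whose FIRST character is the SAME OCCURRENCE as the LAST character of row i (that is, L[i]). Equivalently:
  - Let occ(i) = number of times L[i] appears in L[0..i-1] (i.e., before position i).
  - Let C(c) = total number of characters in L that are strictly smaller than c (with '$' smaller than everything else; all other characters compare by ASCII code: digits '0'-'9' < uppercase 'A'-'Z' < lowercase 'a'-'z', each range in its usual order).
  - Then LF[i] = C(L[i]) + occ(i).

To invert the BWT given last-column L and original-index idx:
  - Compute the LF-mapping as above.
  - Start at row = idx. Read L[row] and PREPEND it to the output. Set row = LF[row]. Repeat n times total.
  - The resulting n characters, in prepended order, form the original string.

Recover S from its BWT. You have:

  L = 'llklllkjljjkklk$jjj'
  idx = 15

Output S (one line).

Answer: ljljlkjlljkjkkljkl$

Derivation:
LF mapping: 12 13 7 14 15 16 8 1 17 2 3 9 10 18 11 0 4 5 6
Walk LF starting at row 15, prepending L[row]:
  step 1: row=15, L[15]='$', prepend. Next row=LF[15]=0
  step 2: row=0, L[0]='l', prepend. Next row=LF[0]=12
  step 3: row=12, L[12]='k', prepend. Next row=LF[12]=10
  step 4: row=10, L[10]='j', prepend. Next row=LF[10]=3
  step 5: row=3, L[3]='l', prepend. Next row=LF[3]=14
  step 6: row=14, L[14]='k', prepend. Next row=LF[14]=11
  step 7: row=11, L[11]='k', prepend. Next row=LF[11]=9
  step 8: row=9, L[9]='j', prepend. Next row=LF[9]=2
  step 9: row=2, L[2]='k', prepend. Next row=LF[2]=7
  step 10: row=7, L[7]='j', prepend. Next row=LF[7]=1
  step 11: row=1, L[1]='l', prepend. Next row=LF[1]=13
  step 12: row=13, L[13]='l', prepend. Next row=LF[13]=18
  step 13: row=18, L[18]='j', prepend. Next row=LF[18]=6
  step 14: row=6, L[6]='k', prepend. Next row=LF[6]=8
  step 15: row=8, L[8]='l', prepend. Next row=LF[8]=17
  step 16: row=17, L[17]='j', prepend. Next row=LF[17]=5
  step 17: row=5, L[5]='l', prepend. Next row=LF[5]=16
  step 18: row=16, L[16]='j', prepend. Next row=LF[16]=4
  step 19: row=4, L[4]='l', prepend. Next row=LF[4]=15
Reversed output: ljljlkjlljkjkkljkl$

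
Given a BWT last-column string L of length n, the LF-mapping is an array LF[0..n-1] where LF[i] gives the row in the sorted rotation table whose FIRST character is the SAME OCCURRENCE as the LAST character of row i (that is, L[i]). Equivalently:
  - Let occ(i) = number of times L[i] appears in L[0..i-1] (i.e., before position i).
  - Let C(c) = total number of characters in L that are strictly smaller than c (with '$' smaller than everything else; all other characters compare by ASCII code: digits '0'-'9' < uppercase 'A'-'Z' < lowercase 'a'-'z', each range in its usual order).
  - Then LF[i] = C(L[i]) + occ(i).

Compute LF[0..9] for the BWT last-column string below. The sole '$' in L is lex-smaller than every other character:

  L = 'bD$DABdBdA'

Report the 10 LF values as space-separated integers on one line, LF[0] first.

Char counts: '$':1, 'A':2, 'B':2, 'D':2, 'b':1, 'd':2
C (first-col start): C('$')=0, C('A')=1, C('B')=3, C('D')=5, C('b')=7, C('d')=8
L[0]='b': occ=0, LF[0]=C('b')+0=7+0=7
L[1]='D': occ=0, LF[1]=C('D')+0=5+0=5
L[2]='$': occ=0, LF[2]=C('$')+0=0+0=0
L[3]='D': occ=1, LF[3]=C('D')+1=5+1=6
L[4]='A': occ=0, LF[4]=C('A')+0=1+0=1
L[5]='B': occ=0, LF[5]=C('B')+0=3+0=3
L[6]='d': occ=0, LF[6]=C('d')+0=8+0=8
L[7]='B': occ=1, LF[7]=C('B')+1=3+1=4
L[8]='d': occ=1, LF[8]=C('d')+1=8+1=9
L[9]='A': occ=1, LF[9]=C('A')+1=1+1=2

Answer: 7 5 0 6 1 3 8 4 9 2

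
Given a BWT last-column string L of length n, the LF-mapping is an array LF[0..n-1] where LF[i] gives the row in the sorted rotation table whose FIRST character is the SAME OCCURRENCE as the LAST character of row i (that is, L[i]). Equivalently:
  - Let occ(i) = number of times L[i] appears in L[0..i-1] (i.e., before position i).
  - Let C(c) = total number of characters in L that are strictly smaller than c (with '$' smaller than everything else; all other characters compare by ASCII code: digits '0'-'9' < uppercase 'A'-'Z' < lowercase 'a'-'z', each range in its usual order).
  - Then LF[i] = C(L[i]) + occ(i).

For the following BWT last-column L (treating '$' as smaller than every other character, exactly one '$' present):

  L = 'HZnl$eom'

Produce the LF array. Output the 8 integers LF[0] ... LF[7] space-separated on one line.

Char counts: '$':1, 'H':1, 'Z':1, 'e':1, 'l':1, 'm':1, 'n':1, 'o':1
C (first-col start): C('$')=0, C('H')=1, C('Z')=2, C('e')=3, C('l')=4, C('m')=5, C('n')=6, C('o')=7
L[0]='H': occ=0, LF[0]=C('H')+0=1+0=1
L[1]='Z': occ=0, LF[1]=C('Z')+0=2+0=2
L[2]='n': occ=0, LF[2]=C('n')+0=6+0=6
L[3]='l': occ=0, LF[3]=C('l')+0=4+0=4
L[4]='$': occ=0, LF[4]=C('$')+0=0+0=0
L[5]='e': occ=0, LF[5]=C('e')+0=3+0=3
L[6]='o': occ=0, LF[6]=C('o')+0=7+0=7
L[7]='m': occ=0, LF[7]=C('m')+0=5+0=5

Answer: 1 2 6 4 0 3 7 5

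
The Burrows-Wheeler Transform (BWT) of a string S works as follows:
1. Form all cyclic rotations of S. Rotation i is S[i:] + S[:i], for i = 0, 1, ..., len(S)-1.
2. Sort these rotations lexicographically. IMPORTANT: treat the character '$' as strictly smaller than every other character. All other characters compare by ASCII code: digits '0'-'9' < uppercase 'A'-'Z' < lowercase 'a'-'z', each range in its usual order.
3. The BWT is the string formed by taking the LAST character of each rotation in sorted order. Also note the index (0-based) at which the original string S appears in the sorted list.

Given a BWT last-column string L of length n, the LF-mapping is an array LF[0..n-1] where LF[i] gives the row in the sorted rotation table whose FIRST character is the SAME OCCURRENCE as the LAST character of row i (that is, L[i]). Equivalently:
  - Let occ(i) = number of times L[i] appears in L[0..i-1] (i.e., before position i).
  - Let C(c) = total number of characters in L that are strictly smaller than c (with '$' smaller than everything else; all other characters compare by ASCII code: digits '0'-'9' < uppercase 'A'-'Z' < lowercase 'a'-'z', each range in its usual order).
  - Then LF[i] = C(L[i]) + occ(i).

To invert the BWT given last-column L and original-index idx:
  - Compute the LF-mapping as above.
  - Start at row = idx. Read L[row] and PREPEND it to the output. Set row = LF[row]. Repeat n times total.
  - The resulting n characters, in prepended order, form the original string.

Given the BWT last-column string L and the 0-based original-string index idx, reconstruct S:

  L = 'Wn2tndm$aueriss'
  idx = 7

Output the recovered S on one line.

Answer: misunderstan2W$

Derivation:
LF mapping: 2 8 1 13 9 4 7 0 3 14 5 10 6 11 12
Walk LF starting at row 7, prepending L[row]:
  step 1: row=7, L[7]='$', prepend. Next row=LF[7]=0
  step 2: row=0, L[0]='W', prepend. Next row=LF[0]=2
  step 3: row=2, L[2]='2', prepend. Next row=LF[2]=1
  step 4: row=1, L[1]='n', prepend. Next row=LF[1]=8
  step 5: row=8, L[8]='a', prepend. Next row=LF[8]=3
  step 6: row=3, L[3]='t', prepend. Next row=LF[3]=13
  step 7: row=13, L[13]='s', prepend. Next row=LF[13]=11
  step 8: row=11, L[11]='r', prepend. Next row=LF[11]=10
  step 9: row=10, L[10]='e', prepend. Next row=LF[10]=5
  step 10: row=5, L[5]='d', prepend. Next row=LF[5]=4
  step 11: row=4, L[4]='n', prepend. Next row=LF[4]=9
  step 12: row=9, L[9]='u', prepend. Next row=LF[9]=14
  step 13: row=14, L[14]='s', prepend. Next row=LF[14]=12
  step 14: row=12, L[12]='i', prepend. Next row=LF[12]=6
  step 15: row=6, L[6]='m', prepend. Next row=LF[6]=7
Reversed output: misunderstan2W$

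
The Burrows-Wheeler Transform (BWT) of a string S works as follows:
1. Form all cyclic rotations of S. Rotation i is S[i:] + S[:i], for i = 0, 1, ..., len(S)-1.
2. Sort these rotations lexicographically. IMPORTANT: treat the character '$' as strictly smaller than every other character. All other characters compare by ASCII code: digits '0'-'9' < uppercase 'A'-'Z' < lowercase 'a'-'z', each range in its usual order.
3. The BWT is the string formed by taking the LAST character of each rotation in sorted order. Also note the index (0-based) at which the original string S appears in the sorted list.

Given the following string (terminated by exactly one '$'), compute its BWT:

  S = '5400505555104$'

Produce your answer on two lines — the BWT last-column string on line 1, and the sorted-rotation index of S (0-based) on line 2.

All 14 rotations (rotation i = S[i:]+S[:i]):
  rot[0] = 5400505555104$
  rot[1] = 400505555104$5
  rot[2] = 00505555104$54
  rot[3] = 0505555104$540
  rot[4] = 505555104$5400
  rot[5] = 05555104$54005
  rot[6] = 5555104$540050
  rot[7] = 555104$5400505
  rot[8] = 55104$54005055
  rot[9] = 5104$540050555
  rot[10] = 104$5400505555
  rot[11] = 04$54005055551
  rot[12] = 4$540050555510
  rot[13] = $5400505555104
Sorted (with $ < everything):
  sorted[0] = $5400505555104  (last char: '4')
  sorted[1] = 00505555104$54  (last char: '4')
  sorted[2] = 04$54005055551  (last char: '1')
  sorted[3] = 0505555104$540  (last char: '0')
  sorted[4] = 05555104$54005  (last char: '5')
  sorted[5] = 104$5400505555  (last char: '5')
  sorted[6] = 4$540050555510  (last char: '0')
  sorted[7] = 400505555104$5  (last char: '5')
  sorted[8] = 505555104$5400  (last char: '0')
  sorted[9] = 5104$540050555  (last char: '5')
  sorted[10] = 5400505555104$  (last char: '$')
  sorted[11] = 55104$54005055  (last char: '5')
  sorted[12] = 555104$5400505  (last char: '5')
  sorted[13] = 5555104$540050  (last char: '0')
Last column: 4410550505$550
Original string S is at sorted index 10

Answer: 4410550505$550
10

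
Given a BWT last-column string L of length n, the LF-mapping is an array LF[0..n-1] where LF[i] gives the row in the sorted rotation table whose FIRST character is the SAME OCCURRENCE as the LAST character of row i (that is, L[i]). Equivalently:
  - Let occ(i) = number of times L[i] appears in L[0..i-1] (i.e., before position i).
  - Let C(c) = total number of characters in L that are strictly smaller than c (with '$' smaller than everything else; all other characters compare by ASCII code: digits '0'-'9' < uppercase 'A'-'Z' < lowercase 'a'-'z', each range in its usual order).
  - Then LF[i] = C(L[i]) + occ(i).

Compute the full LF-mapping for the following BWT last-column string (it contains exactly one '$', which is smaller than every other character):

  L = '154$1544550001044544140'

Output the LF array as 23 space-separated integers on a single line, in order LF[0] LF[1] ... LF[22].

Char counts: '$':1, '0':5, '1':4, '4':8, '5':5
C (first-col start): C('$')=0, C('0')=1, C('1')=6, C('4')=10, C('5')=18
L[0]='1': occ=0, LF[0]=C('1')+0=6+0=6
L[1]='5': occ=0, LF[1]=C('5')+0=18+0=18
L[2]='4': occ=0, LF[2]=C('4')+0=10+0=10
L[3]='$': occ=0, LF[3]=C('$')+0=0+0=0
L[4]='1': occ=1, LF[4]=C('1')+1=6+1=7
L[5]='5': occ=1, LF[5]=C('5')+1=18+1=19
L[6]='4': occ=1, LF[6]=C('4')+1=10+1=11
L[7]='4': occ=2, LF[7]=C('4')+2=10+2=12
L[8]='5': occ=2, LF[8]=C('5')+2=18+2=20
L[9]='5': occ=3, LF[9]=C('5')+3=18+3=21
L[10]='0': occ=0, LF[10]=C('0')+0=1+0=1
L[11]='0': occ=1, LF[11]=C('0')+1=1+1=2
L[12]='0': occ=2, LF[12]=C('0')+2=1+2=3
L[13]='1': occ=2, LF[13]=C('1')+2=6+2=8
L[14]='0': occ=3, LF[14]=C('0')+3=1+3=4
L[15]='4': occ=3, LF[15]=C('4')+3=10+3=13
L[16]='4': occ=4, LF[16]=C('4')+4=10+4=14
L[17]='5': occ=4, LF[17]=C('5')+4=18+4=22
L[18]='4': occ=5, LF[18]=C('4')+5=10+5=15
L[19]='4': occ=6, LF[19]=C('4')+6=10+6=16
L[20]='1': occ=3, LF[20]=C('1')+3=6+3=9
L[21]='4': occ=7, LF[21]=C('4')+7=10+7=17
L[22]='0': occ=4, LF[22]=C('0')+4=1+4=5

Answer: 6 18 10 0 7 19 11 12 20 21 1 2 3 8 4 13 14 22 15 16 9 17 5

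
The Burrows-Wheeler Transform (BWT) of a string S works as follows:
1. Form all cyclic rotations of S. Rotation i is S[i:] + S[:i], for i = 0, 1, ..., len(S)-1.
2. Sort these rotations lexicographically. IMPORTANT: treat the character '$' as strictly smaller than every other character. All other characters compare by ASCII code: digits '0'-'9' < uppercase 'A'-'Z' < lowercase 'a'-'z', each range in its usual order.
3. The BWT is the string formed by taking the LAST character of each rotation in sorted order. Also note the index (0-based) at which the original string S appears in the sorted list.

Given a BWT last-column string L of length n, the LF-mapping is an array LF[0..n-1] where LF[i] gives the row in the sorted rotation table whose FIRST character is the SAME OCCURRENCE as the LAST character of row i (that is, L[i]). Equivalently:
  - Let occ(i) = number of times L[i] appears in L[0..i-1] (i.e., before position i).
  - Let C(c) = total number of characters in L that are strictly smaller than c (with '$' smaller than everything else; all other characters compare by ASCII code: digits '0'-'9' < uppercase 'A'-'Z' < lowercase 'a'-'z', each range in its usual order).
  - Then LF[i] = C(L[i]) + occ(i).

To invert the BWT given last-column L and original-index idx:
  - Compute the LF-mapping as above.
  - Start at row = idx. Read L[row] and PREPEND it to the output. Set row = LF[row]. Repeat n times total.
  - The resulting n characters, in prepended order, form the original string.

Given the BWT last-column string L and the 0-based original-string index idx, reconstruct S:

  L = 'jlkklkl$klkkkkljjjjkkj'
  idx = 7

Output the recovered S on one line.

LF mapping: 1 17 7 8 18 9 19 0 10 20 11 12 13 14 21 2 3 4 5 15 16 6
Walk LF starting at row 7, prepending L[row]:
  step 1: row=7, L[7]='$', prepend. Next row=LF[7]=0
  step 2: row=0, L[0]='j', prepend. Next row=LF[0]=1
  step 3: row=1, L[1]='l', prepend. Next row=LF[1]=17
  step 4: row=17, L[17]='j', prepend. Next row=LF[17]=4
  step 5: row=4, L[4]='l', prepend. Next row=LF[4]=18
  step 6: row=18, L[18]='j', prepend. Next row=LF[18]=5
  step 7: row=5, L[5]='k', prepend. Next row=LF[5]=9
  step 8: row=9, L[9]='l', prepend. Next row=LF[9]=20
  step 9: row=20, L[20]='k', prepend. Next row=LF[20]=16
  step 10: row=16, L[16]='j', prepend. Next row=LF[16]=3
  step 11: row=3, L[3]='k', prepend. Next row=LF[3]=8
  step 12: row=8, L[8]='k', prepend. Next row=LF[8]=10
  step 13: row=10, L[10]='k', prepend. Next row=LF[10]=11
  step 14: row=11, L[11]='k', prepend. Next row=LF[11]=12
  step 15: row=12, L[12]='k', prepend. Next row=LF[12]=13
  step 16: row=13, L[13]='k', prepend. Next row=LF[13]=14
  step 17: row=14, L[14]='l', prepend. Next row=LF[14]=21
  step 18: row=21, L[21]='j', prepend. Next row=LF[21]=6
  step 19: row=6, L[6]='l', prepend. Next row=LF[6]=19
  step 20: row=19, L[19]='k', prepend. Next row=LF[19]=15
  step 21: row=15, L[15]='j', prepend. Next row=LF[15]=2
  step 22: row=2, L[2]='k', prepend. Next row=LF[2]=7
Reversed output: kjkljlkkkkkkjklkjljlj$

Answer: kjkljlkkkkkkjklkjljlj$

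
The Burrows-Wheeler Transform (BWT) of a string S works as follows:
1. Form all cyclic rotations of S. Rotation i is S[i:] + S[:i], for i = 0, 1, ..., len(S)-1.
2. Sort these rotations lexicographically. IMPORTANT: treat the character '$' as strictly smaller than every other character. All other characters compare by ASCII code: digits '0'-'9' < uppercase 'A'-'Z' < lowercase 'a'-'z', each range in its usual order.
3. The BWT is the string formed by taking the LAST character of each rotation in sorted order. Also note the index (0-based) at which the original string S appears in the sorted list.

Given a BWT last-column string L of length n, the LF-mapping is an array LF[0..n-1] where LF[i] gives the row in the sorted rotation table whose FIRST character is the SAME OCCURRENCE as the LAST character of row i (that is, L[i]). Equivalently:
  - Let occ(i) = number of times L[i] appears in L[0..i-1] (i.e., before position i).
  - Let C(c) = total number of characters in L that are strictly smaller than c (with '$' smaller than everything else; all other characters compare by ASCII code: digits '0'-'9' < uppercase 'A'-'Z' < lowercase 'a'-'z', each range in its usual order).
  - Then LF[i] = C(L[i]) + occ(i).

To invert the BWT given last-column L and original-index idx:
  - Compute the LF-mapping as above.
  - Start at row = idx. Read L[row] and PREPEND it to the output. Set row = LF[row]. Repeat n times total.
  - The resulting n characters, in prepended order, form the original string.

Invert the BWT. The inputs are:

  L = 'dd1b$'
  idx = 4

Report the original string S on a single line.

Answer: d1bd$

Derivation:
LF mapping: 3 4 1 2 0
Walk LF starting at row 4, prepending L[row]:
  step 1: row=4, L[4]='$', prepend. Next row=LF[4]=0
  step 2: row=0, L[0]='d', prepend. Next row=LF[0]=3
  step 3: row=3, L[3]='b', prepend. Next row=LF[3]=2
  step 4: row=2, L[2]='1', prepend. Next row=LF[2]=1
  step 5: row=1, L[1]='d', prepend. Next row=LF[1]=4
Reversed output: d1bd$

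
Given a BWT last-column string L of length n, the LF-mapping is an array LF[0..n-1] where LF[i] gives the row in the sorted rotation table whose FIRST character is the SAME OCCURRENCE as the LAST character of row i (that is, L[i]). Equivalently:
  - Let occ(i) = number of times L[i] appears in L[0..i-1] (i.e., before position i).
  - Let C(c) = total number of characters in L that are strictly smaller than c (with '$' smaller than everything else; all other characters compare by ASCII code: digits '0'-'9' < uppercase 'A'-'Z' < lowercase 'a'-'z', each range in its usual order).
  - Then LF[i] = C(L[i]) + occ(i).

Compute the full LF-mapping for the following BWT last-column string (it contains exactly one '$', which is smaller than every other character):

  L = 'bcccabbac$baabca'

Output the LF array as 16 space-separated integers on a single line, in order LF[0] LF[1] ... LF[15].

Answer: 6 11 12 13 1 7 8 2 14 0 9 3 4 10 15 5

Derivation:
Char counts: '$':1, 'a':5, 'b':5, 'c':5
C (first-col start): C('$')=0, C('a')=1, C('b')=6, C('c')=11
L[0]='b': occ=0, LF[0]=C('b')+0=6+0=6
L[1]='c': occ=0, LF[1]=C('c')+0=11+0=11
L[2]='c': occ=1, LF[2]=C('c')+1=11+1=12
L[3]='c': occ=2, LF[3]=C('c')+2=11+2=13
L[4]='a': occ=0, LF[4]=C('a')+0=1+0=1
L[5]='b': occ=1, LF[5]=C('b')+1=6+1=7
L[6]='b': occ=2, LF[6]=C('b')+2=6+2=8
L[7]='a': occ=1, LF[7]=C('a')+1=1+1=2
L[8]='c': occ=3, LF[8]=C('c')+3=11+3=14
L[9]='$': occ=0, LF[9]=C('$')+0=0+0=0
L[10]='b': occ=3, LF[10]=C('b')+3=6+3=9
L[11]='a': occ=2, LF[11]=C('a')+2=1+2=3
L[12]='a': occ=3, LF[12]=C('a')+3=1+3=4
L[13]='b': occ=4, LF[13]=C('b')+4=6+4=10
L[14]='c': occ=4, LF[14]=C('c')+4=11+4=15
L[15]='a': occ=4, LF[15]=C('a')+4=1+4=5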